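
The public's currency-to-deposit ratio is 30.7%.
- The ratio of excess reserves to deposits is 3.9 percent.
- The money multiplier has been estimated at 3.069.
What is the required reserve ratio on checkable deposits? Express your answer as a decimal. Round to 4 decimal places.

Using m = 3.069. Since m = (1 + c)/(c + rr + e), the denominator satisfies c + rr + e = (1 + c)/m = (1 + 0.307) / 3.069 ≈ 0.425872.
With c = 0.307 and e = 0.039, the required reserve ratio on checkable deposits is 0.425872 − 0.307 − 0.039 = 0.079872.

0.0799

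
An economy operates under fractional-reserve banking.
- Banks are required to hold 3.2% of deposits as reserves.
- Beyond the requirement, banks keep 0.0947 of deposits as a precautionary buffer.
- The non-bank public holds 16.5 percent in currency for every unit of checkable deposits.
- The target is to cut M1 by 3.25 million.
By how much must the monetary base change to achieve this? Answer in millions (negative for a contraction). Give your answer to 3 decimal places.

-0.814 million

The money multiplier is m = (1 + c) / (rr + e + c) = (1 + 0.165) / (0.032 + 0.0947 + 0.165) ≈ 3.99383.
ΔMB = ΔM / m = (−3.25) / 3.99383 ≈ -0.8138 million.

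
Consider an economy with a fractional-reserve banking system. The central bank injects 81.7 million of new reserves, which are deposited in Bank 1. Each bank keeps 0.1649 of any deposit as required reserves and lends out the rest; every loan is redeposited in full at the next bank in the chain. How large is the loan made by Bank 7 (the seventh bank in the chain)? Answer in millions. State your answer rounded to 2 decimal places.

Each bank lends a fraction (1 − rr) = 0.8351 of the deposit it receives, so Bank 7 receives 81.7·0.8351^6 and lends 81.7·0.8351^7 ≈ 23.1415 million.

23.14 million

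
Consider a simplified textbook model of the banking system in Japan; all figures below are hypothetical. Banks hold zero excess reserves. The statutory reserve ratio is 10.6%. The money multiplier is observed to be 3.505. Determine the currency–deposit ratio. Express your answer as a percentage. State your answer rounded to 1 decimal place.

Using m = 3.505. From m = (1 + c)/(c + rr + e), rearranging gives 1 + c = m·(c + rr + e), so c·(1 − m) = m·(rr + e) − 1.
Hence c = [m·(rr + e) − 1]/(1 − m) = [3.505 × (0.106 + 0) − 1] / (1 − 3.505) ≈ 0.250886.

25.1%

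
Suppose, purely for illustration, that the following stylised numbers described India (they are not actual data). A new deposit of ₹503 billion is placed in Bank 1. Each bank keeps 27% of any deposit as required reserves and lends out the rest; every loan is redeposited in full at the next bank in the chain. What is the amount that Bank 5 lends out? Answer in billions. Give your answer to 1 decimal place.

Each bank lends a fraction (1 − rr) = 0.7300 of the deposit it receives, so Bank 5 receives 503·0.7300^4 and lends 503·0.7300^5 ≈ 104.2755 billion.

₹104.3 billion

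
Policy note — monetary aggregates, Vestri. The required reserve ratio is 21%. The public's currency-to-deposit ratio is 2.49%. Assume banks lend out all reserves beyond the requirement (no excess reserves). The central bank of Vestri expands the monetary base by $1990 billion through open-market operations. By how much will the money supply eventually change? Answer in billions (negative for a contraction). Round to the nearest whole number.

The money multiplier is m = (1 + c) / (rr + c) = (1 + 0.0249) / (0.21 + 0.0249) ≈ 4.36313.
The purchase adds 1990 billion of base, so ΔM = m × ΔMB = 4.36313 × (+1990) = 8682.6287 billion.

$8683 billion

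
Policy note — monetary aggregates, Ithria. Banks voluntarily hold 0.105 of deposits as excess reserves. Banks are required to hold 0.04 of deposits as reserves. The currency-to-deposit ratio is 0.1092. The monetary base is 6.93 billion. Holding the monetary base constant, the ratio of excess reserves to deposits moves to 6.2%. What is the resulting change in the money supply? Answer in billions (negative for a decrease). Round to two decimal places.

6.16 billion

Initially m₁ = (1 + 0.1092) / (0.04 + 0.105 + 0.1092) ≈ 4.3635, so M₁ = 4.3635 × 6.93 ≈ 30.2391 billion.
After the change m₂ = (1 + 0.1092) / (0.04 + 0.062 + 0.1092) ≈ 5.2519, so M₂ = 5.2519 × 6.93 ≈ 36.3957 billion.
ΔM = M₂ − M₁ = 36.3957 − 30.2391 = 6.1566 billion.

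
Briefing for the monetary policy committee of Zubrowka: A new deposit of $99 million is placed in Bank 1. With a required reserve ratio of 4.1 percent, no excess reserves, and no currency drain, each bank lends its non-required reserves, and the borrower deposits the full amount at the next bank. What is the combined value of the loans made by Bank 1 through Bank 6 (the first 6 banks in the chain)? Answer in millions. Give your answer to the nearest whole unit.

$514 million

Bank i lends (1 − rr)^i of the original deposit: Bank 1 lends 99·0.9590 = 94.9410, Bank 2 lends 99·0.9590² ≈ 91.0484, and so on.
Summing a geometric series: total = 99·[0.9590·(1 − 0.9590^6) / (1 − 0.9590)] ≈ 514.3526 million.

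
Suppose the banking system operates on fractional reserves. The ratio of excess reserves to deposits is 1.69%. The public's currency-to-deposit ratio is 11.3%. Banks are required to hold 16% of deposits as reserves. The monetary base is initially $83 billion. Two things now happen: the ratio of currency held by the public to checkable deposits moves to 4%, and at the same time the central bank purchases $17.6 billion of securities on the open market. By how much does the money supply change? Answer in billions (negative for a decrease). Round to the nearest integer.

$164 billion

Before: m₁ = (1 + 0.113) / (0.16 + 0.0169 + 0.113) ≈ 3.8393, MB₁ = 83, so M₁ = 3.8393 × 83 = 318.6619 billion.
After: m₂ = (1 + 0.04) / (0.16 + 0.0169 + 0.04) ≈ 4.7948, MB₂ = 83 + 17.6 = 100.6, so M₂ = 4.7948 × 100.6 ≈ 482.3569 billion.
ΔM = M₂ − M₁ = 482.3569 − 318.6619 = 163.695 billion.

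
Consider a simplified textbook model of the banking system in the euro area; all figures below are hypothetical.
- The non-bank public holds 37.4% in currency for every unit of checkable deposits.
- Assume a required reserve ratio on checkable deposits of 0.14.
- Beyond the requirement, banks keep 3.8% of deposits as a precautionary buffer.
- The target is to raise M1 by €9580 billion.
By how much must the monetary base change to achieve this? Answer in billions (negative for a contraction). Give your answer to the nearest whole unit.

The money multiplier is m = (1 + c) / (rr + e + c) = (1 + 0.374) / (0.14 + 0.038 + 0.374) ≈ 2.48913.
ΔMB = ΔM / m = (+9580) / 2.48913 ≈ 3848.7343 billion.

€3849 billion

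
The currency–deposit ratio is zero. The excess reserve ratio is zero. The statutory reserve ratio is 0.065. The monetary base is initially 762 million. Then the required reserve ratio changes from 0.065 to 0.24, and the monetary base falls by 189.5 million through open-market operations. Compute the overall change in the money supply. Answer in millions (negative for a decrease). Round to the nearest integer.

Before: m₁ = 1 / (0.065) ≈ 15.3846, MB₁ = 762, so M₁ = 15.3846 × 762 = 11723.0652 million.
After: m₂ = 1 / (0.24) ≈ 4.1667, MB₂ = 762 − 189.5 = 572.5, so M₂ = 4.1667 × 572.5 ≈ 2385.4357 million.
ΔM = M₂ − M₁ = 2385.4357 − 11723.0652 = -9337.6295 million.

-9338 million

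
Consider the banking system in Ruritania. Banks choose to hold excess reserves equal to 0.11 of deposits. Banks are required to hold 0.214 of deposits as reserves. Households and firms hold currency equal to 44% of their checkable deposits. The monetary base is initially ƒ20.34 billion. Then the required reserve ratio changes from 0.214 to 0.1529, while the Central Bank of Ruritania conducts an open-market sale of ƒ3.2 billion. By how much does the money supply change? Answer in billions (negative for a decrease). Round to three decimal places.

-3.223 billion

Before: m₁ = (1 + 0.44) / (0.214 + 0.11 + 0.44) ≈ 1.884817, MB₁ = 20.34, so M₁ = 1.884817 × 20.34 ≈ 38.3372 billion.
After: m₂ = (1 + 0.44) / (0.1529 + 0.11 + 0.44) ≈ 2.048656, MB₂ = 20.34 − 3.2 = 17.14, so M₂ = 2.048656 × 17.14 ≈ 35.114 billion.
ΔM = M₂ − M₁ = 35.114 − 38.3372 = -3.2232 billion.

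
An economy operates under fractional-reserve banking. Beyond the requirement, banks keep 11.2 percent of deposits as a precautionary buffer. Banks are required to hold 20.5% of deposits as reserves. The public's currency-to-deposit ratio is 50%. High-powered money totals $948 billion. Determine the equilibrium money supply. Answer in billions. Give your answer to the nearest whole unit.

The money multiplier is m = (1 + c) / (rr + e + c) = (1 + 0.5) / (0.205 + 0.112 + 0.5) ≈ 1.8360.
So M = m × MB = 1.8360 × 948 = 1740.528 billion.

$1741 billion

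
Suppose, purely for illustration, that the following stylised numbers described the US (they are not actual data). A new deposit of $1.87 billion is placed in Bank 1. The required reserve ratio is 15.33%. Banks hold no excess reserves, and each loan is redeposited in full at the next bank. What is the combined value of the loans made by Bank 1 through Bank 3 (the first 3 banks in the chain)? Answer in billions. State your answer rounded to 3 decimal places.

$4.059 billion

Bank i lends (1 − rr)^i of the original deposit: Bank 1 lends 1.87·0.8467 ≈ 1.5833, Bank 2 lends 1.87·0.8467² ≈ 1.3406, and so on.
Summing a geometric series: total = 1.87·[0.8467·(1 − 0.8467^3) / (1 − 0.8467)] ≈ 4.0590 billion.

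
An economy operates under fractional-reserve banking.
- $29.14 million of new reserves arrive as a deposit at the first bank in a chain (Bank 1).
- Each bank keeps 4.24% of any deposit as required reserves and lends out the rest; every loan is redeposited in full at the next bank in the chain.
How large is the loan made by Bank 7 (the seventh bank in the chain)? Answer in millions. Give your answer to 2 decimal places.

$21.52 million

Each bank lends a fraction (1 − rr) = 0.9576 of the deposit it receives, so Bank 7 receives 29.14·0.9576^6 and lends 29.14·0.9576^7 ≈ 21.5168 million.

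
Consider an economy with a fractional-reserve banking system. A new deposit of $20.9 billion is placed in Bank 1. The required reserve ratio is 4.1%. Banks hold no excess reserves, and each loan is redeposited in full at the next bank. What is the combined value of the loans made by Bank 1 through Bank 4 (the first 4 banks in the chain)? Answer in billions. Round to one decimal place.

Bank i lends (1 − rr)^i of the original deposit: Bank 1 lends 20.9·0.9590 = 20.0431, Bank 2 lends 20.9·0.9590² ≈ 19.2213, and so on.
Summing a geometric series: total = 20.9·[0.9590·(1 − 0.9590^4) / (1 − 0.9590)] ≈ 75.3752 billion.

$75.4 billion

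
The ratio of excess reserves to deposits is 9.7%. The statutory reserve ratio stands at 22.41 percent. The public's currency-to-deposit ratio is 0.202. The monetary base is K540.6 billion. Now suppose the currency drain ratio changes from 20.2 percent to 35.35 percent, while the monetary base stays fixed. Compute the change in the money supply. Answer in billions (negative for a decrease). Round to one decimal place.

Initially m₁ = (1 + 0.202) / (0.2241 + 0.097 + 0.202) ≈ 2.29784, so M₁ = 2.29784 × 540.6 ≈ 1242.2123 billion.
After the change m₂ = (1 + 0.3535) / (0.2241 + 0.097 + 0.3535) ≈ 2.00637, so M₂ = 2.00637 × 540.6 ≈ 1084.6436 billion.
ΔM = M₂ − M₁ = 1084.6436 − 1242.2123 = -157.5687 billion.

-157.6 billion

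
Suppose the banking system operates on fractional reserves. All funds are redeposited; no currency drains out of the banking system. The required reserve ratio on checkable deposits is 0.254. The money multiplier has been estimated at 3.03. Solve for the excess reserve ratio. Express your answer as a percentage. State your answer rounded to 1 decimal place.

7.6%

Using m = 3.03. Since m = (1 + c)/(c + rr + e), the denominator satisfies c + rr + e = (1 + c)/m = (1 + 0) / 3.03 ≈ 0.330033.
With c = 0 and rr = 0.254, the excess reserve ratio is 0.330033 − 0 − 0.254 = 0.076033.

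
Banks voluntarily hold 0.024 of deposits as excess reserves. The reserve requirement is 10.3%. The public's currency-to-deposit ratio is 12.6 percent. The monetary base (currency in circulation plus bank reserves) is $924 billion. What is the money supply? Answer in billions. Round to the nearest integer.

The money multiplier is m = (1 + c) / (rr + e + c) = (1 + 0.126) / (0.103 + 0.024 + 0.126) ≈ 4.4506.
So M = m × MB = 4.4506 × 924 = 4112.3544 billion.

$4112 billion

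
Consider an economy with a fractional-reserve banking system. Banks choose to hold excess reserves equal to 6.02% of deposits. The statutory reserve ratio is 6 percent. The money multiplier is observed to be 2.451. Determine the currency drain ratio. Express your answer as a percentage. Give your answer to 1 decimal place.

Using m = 2.451. From m = (1 + c)/(c + rr + e), rearranging gives 1 + c = m·(c + rr + e), so c·(1 − m) = m·(rr + e) − 1.
Hence c = [m·(rr + e) − 1]/(1 − m) = [2.451 × (0.06 + 0.0602) − 1] / (1 − 2.451) ≈ 0.486140.

48.6%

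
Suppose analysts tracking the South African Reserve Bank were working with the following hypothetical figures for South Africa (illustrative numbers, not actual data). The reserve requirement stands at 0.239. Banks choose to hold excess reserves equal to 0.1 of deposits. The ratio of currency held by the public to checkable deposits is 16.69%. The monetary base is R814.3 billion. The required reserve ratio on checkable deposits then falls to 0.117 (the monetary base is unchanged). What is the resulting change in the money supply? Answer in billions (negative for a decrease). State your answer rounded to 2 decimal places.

Initially m₁ = (1 + 0.1669) / (0.239 + 0.1 + 0.1669) ≈ 2.306582, so M₁ = 2.306582 × 814.3 ≈ 1878.2497 billion.
After the change m₂ = (1 + 0.1669) / (0.117 + 0.1 + 0.1669) ≈ 3.039594, so M₂ = 3.039594 × 814.3 ≈ 2475.1414 billion.
ΔM = M₂ − M₁ = 2475.1414 − 1878.2497 = 596.8917 billion.

R596.89 billion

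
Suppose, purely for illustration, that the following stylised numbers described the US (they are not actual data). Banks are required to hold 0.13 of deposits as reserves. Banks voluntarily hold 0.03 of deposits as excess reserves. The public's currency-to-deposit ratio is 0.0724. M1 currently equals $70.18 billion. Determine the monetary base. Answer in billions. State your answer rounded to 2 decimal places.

The money multiplier is m = (1 + c) / (rr + e + c) = (1 + 0.0724) / (0.13 + 0.03 + 0.0724) ≈ 4.61446.
MB = M / m = 70.18 / 4.61446 ≈ 15.2087 billion.

$15.21 billion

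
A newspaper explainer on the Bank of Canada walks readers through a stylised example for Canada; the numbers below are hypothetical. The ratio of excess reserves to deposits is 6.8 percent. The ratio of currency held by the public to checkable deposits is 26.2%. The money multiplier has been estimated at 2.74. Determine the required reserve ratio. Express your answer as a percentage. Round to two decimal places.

13.06%

Using m = 2.74. Since m = (1 + c)/(c + rr + e), the denominator satisfies c + rr + e = (1 + c)/m = (1 + 0.262) / 2.74 ≈ 0.460584.
With c = 0.262 and e = 0.068, the required reserve ratio is 0.460584 − 0.262 − 0.068 = 0.130584.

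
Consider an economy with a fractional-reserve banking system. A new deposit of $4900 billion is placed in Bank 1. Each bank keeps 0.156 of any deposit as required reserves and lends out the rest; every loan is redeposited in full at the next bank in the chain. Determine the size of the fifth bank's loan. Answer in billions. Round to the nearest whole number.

Each bank lends a fraction (1 − rr) = 0.8440 of the deposit it receives, so Bank 5 receives 4900·0.8440^4 and lends 4900·0.8440^5 ≈ 2098.4968 billion.

$2098 billion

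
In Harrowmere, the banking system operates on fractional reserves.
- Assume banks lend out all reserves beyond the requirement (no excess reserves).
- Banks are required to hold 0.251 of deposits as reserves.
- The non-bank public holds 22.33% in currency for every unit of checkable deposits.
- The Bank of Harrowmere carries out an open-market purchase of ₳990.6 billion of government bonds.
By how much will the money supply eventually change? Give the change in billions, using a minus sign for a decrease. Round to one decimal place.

₳2554.9 billion

The money multiplier is m = (1 + c) / (rr + c) = (1 + 0.2233) / (0.251 + 0.2233) ≈ 2.57917.
The purchase adds 990.6 billion of base, so ΔM = m × ΔMB = 2.57917 × (+990.6) ≈ 2554.9258 billion.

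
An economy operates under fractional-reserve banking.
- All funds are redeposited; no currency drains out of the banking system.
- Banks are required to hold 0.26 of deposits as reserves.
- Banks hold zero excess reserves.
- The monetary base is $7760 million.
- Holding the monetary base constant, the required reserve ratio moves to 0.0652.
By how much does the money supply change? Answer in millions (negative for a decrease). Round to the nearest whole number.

$89172 million

Initially m₁ = 1 / (0.26) ≈ 3.84615, so M₁ = 3.84615 × 7760 = 29846.124 million.
After the change m₂ = 1 / (0.0652) ≈ 15.33742, so M₂ = 15.33742 × 7760 = 119018.3792 million.
ΔM = M₂ − M₁ = 119018.3792 − 29846.124 = 89172.2552 million.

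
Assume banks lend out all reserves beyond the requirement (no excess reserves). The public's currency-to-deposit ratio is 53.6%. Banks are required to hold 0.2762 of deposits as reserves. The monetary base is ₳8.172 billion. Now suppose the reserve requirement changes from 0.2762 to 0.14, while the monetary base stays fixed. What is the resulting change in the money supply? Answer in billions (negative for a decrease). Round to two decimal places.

₳3.11 billion

Initially m₁ = (1 + 0.536) / (0.2762 + 0.536) ≈ 1.8912, so M₁ = 1.8912 × 8.172 ≈ 15.4549 billion.
After the change m₂ = (1 + 0.536) / (0.14 + 0.536) ≈ 2.2722, so M₂ = 2.2722 × 8.172 ≈ 18.5684 billion.
ΔM = M₂ − M₁ = 18.5684 − 15.4549 = 3.1135 billion.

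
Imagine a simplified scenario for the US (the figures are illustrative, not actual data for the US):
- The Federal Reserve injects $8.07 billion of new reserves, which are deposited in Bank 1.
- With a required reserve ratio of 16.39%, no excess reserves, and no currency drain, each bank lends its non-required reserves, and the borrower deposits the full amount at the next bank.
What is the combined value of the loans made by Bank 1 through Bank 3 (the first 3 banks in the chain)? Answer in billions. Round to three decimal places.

$17.106 billion

Bank i lends (1 − rr)^i of the original deposit: Bank 1 lends 8.07·0.8361 ≈ 6.7473, Bank 2 lends 8.07·0.8361² ≈ 5.6414, and so on.
Summing a geometric series: total = 8.07·[0.8361·(1 − 0.8361^3) / (1 − 0.8361)] ≈ 17.1056 billion.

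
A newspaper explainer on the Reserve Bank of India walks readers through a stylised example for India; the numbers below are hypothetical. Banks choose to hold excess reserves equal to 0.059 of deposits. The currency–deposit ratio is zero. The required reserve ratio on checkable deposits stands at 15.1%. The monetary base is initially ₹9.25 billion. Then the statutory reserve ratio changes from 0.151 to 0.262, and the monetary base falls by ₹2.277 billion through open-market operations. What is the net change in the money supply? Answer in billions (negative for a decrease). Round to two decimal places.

-22.32 billion

Before: m₁ = 1 / (0.151 + 0.059) ≈ 4.7619, MB₁ = 9.25, so M₁ = 4.7619 × 9.25 ≈ 44.0476 billion.
After: m₂ = 1 / (0.262 + 0.059) ≈ 3.1153, MB₂ = 9.25 − 2.277 = 6.973, so M₂ = 3.1153 × 6.973 ≈ 21.723 billion.
ΔM = M₂ − M₁ = 21.723 − 44.0476 = -22.3246 billion.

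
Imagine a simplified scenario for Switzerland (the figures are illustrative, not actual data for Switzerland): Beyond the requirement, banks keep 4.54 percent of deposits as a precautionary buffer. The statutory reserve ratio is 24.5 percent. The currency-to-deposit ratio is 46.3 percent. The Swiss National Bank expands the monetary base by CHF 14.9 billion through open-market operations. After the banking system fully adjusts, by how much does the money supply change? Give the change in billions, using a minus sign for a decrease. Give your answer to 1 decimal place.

CHF 28.9 billion

The money multiplier is m = (1 + c) / (rr + e + c) = (1 + 0.463) / (0.245 + 0.0454 + 0.463) ≈ 1.9419.
The purchase adds 14.9 billion of base, so ΔM = m × ΔMB = 1.9419 × (+14.9) ≈ 28.9343 billion.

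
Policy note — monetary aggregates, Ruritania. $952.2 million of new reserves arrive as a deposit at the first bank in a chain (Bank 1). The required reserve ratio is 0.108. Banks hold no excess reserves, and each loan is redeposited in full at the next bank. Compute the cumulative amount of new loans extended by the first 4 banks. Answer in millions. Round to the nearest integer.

Bank i lends (1 − rr)^i of the original deposit: Bank 1 lends 952.2·0.8920 = 849.3624, Bank 2 lends 952.2·0.8920² ≈ 757.6313, and so on.
Summing a geometric series: total = 952.2·[0.8920·(1 − 0.8920^4) / (1 − 0.8920)] ≈ 2885.6207 million.

$2886 million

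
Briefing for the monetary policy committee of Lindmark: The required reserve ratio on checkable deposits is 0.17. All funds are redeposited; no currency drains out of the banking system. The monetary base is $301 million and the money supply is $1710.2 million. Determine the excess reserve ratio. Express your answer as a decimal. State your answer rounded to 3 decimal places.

0.006

Using m = M/MB = 1710.2/301 ≈ 5.681728. Since m = (1 + c)/(c + rr + e), the denominator satisfies c + rr + e = (1 + c)/m = (1 + 0) / 5.681728 ≈ 0.176003.
With c = 0 and rr = 0.17, the excess reserve ratio is 0.176003 − 0 − 0.17 = 0.006003.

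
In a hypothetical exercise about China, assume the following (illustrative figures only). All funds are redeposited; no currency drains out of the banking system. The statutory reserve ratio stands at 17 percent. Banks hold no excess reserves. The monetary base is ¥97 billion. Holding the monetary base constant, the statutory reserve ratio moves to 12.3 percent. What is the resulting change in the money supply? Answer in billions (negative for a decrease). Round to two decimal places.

Initially m₁ = 1 / (0.17) ≈ 5.88235, so M₁ = 5.88235 × 97 ≈ 570.5879 billion.
After the change m₂ = 1 / (0.123) ≈ 8.13008, so M₂ = 8.13008 × 97 ≈ 788.6178 billion.
ΔM = M₂ − M₁ = 788.6178 − 570.5879 = 218.0299 billion.

¥218.03 billion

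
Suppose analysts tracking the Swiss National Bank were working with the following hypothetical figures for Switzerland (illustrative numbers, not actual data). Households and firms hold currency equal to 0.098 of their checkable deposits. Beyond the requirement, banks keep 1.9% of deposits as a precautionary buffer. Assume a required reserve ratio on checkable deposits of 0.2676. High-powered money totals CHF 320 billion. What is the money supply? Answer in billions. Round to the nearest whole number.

CHF 914 billion

The money multiplier is m = (1 + c) / (rr + e + c) = (1 + 0.098) / (0.2676 + 0.019 + 0.098) ≈ 2.8549.
So M = m × MB = 2.8549 × 320 = 913.568 billion.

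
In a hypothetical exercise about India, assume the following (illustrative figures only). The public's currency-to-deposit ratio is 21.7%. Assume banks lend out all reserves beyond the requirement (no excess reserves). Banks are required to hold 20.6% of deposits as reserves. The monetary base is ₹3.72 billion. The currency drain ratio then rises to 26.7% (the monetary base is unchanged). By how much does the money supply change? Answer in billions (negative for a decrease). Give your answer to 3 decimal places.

Initially m₁ = (1 + 0.217) / (0.206 + 0.217) ≈ 2.87707, so M₁ = 2.87707 × 3.72 ≈ 10.7027 billion.
After the change m₂ = (1 + 0.267) / (0.206 + 0.267) ≈ 2.67865, so M₂ = 2.67865 × 3.72 ≈ 9.9646 billion.
ΔM = M₂ − M₁ = 9.9646 − 10.7027 = -0.7381 billion.

-0.738 billion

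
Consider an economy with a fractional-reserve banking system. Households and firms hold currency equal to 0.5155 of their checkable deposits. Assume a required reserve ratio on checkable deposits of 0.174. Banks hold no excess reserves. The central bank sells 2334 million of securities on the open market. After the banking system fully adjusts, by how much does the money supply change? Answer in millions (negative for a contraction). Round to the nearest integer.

The money multiplier is m = (1 + c) / (rr + c) = (1 + 0.5155) / (0.174 + 0.5155) ≈ 2.19797.
The sale removes 2334 million of base, so ΔM = m × ΔMB = 2.19797 × (−2334) ≈ -5130.062 million.

-5130 million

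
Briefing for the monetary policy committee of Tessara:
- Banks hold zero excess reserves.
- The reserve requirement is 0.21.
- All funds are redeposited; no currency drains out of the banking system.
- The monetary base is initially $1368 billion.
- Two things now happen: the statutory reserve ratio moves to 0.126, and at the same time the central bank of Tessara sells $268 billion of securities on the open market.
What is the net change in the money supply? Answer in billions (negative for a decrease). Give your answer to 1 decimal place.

$2215.9 billion

Before: m₁ = 1 / (0.21) ≈ 4.761905, MB₁ = 1368, so M₁ = 4.761905 × 1368 ≈ 6514.286 billion.
After: m₂ = 1 / (0.126) ≈ 7.936508, MB₂ = 1368 − 268 = 1100, so M₂ = 7.936508 × 1100 = 8730.1588 billion.
ΔM = M₂ − M₁ = 8730.1588 − 6514.286 = 2215.8728 billion.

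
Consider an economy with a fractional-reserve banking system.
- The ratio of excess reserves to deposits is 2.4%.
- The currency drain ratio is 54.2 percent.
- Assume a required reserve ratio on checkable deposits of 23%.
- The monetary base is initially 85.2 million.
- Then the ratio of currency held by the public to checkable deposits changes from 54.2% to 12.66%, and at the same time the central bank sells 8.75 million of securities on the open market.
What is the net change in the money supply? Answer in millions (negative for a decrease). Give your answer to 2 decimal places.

61.25 million

Before: m₁ = (1 + 0.542) / (0.23 + 0.024 + 0.542) ≈ 1.93719, MB₁ = 85.2, so M₁ = 1.93719 × 85.2 ≈ 165.0486 million.
After: m₂ = (1 + 0.1266) / (0.23 + 0.024 + 0.1266) ≈ 2.96006, MB₂ = 85.2 − 8.75 = 76.45, so M₂ = 2.96006 × 76.45 ≈ 226.2966 million.
ΔM = M₂ − M₁ = 226.2966 − 165.0486 = 61.248 million.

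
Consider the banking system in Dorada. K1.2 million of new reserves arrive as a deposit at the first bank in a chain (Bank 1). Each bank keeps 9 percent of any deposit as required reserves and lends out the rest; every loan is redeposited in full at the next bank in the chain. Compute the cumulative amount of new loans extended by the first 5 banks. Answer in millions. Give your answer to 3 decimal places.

Bank i lends (1 − rr)^i of the original deposit: Bank 1 lends 1.2·0.9100 = 1.0920, Bank 2 lends 1.2·0.9100² ≈ 0.9937, and so on.
Summing a geometric series: total = 1.2·[0.9100·(1 − 0.9100^5) / (1 − 0.9100)] ≈ 4.5617 million.

K4.562 million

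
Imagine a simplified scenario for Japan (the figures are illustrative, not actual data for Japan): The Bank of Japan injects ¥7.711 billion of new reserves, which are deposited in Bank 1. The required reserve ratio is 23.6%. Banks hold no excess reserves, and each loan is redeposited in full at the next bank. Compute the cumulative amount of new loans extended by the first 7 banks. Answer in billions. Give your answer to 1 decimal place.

Bank i lends (1 − rr)^i of the original deposit: Bank 1 lends 7.711·0.7640 ≈ 5.8912, Bank 2 lends 7.711·0.7640² ≈ 4.5009, and so on.
Summing a geometric series: total = 7.711·[0.7640·(1 − 0.7640^7) / (1 − 0.7640)] ≈ 21.1701 billion.

¥21.2 billion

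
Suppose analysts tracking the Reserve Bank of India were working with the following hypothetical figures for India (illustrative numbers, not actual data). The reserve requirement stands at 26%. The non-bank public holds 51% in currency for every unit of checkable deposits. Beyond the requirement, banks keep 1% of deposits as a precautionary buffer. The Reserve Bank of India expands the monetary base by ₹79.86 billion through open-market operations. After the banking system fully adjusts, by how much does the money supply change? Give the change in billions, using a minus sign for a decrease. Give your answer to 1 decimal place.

The money multiplier is m = (1 + c) / (rr + e + c) = (1 + 0.51) / (0.26 + 0.01 + 0.51) ≈ 1.9359.
The purchase adds 79.86 billion of base, so ΔM = m × ΔMB = 1.9359 × (+79.86) ≈ 154.601 billion.

₹154.6 billion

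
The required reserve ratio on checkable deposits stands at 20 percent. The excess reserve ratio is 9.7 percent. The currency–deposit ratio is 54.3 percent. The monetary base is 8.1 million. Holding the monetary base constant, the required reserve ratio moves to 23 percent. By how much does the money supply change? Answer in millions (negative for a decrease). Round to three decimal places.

Initially m₁ = (1 + 0.543) / (0.2 + 0.097 + 0.543) ≈ 1.83690, so M₁ = 1.83690 × 8.1 ≈ 14.8789 million.
After the change m₂ = (1 + 0.543) / (0.23 + 0.097 + 0.543) ≈ 1.77356, so M₂ = 1.77356 × 8.1 ≈ 14.3658 million.
ΔM = M₂ − M₁ = 14.3658 − 14.8789 = -0.5131 million.

-0.513 million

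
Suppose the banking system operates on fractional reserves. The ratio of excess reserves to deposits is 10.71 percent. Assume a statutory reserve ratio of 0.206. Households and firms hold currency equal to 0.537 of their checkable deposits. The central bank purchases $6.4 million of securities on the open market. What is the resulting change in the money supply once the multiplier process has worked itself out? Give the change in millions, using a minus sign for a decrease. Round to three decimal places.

The money multiplier is m = (1 + c) / (rr + e + c) = (1 + 0.537) / (0.206 + 0.1071 + 0.537) ≈ 1.80802.
The purchase adds 6.4 million of base, so ΔM = m × ΔMB = 1.80802 × (+6.4) ≈ 11.5713 million.

$11.571 million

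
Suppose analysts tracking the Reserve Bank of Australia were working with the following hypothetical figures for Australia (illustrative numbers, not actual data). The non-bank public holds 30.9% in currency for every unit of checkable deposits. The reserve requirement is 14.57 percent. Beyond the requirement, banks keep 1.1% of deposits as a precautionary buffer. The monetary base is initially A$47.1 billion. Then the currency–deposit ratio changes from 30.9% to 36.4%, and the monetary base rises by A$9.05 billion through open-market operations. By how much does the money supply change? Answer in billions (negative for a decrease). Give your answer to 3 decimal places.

A$14.698 billion

Before: m₁ = (1 + 0.309) / (0.1457 + 0.011 + 0.309) ≈ 2.810822, MB₁ = 47.1, so M₁ = 2.810822 × 47.1 ≈ 132.3897 billion.
After: m₂ = (1 + 0.364) / (0.1457 + 0.011 + 0.364) ≈ 2.619551, MB₂ = 47.1 + 9.05 = 56.15, so M₂ = 2.619551 × 56.15 ≈ 147.0878 billion.
ΔM = M₂ − M₁ = 147.0878 − 132.3897 = 14.6981 billion.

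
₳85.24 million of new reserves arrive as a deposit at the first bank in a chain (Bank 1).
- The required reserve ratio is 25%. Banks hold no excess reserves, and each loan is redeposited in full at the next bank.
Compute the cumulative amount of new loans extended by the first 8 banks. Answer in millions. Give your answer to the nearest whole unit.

Bank i lends (1 − rr)^i of the original deposit: Bank 1 lends 85.24·0.7500 = 63.9300, Bank 2 lends 85.24·0.7500² = 47.9475, and so on.
Summing a geometric series: total = 85.24·[0.7500·(1 − 0.7500^8) / (1 − 0.7500)] ≈ 230.1191 million.

₳230 million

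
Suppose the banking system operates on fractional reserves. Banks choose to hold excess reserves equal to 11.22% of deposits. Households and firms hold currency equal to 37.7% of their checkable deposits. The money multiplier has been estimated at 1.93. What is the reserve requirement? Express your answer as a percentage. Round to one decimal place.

22.4%

Using m = 1.93. Since m = (1 + c)/(c + rr + e), the denominator satisfies c + rr + e = (1 + c)/m = (1 + 0.377) / 1.93 ≈ 0.713472.
With c = 0.377 and e = 0.1122, the reserve requirement is 0.713472 − 0.377 − 0.1122 = 0.224272.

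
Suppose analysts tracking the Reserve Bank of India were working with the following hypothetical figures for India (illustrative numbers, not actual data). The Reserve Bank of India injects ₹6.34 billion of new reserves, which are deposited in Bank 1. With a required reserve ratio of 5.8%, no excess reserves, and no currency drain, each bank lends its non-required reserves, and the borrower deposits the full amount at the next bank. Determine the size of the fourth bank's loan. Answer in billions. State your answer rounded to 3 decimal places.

Each bank lends a fraction (1 − rr) = 0.9420 of the deposit it receives, so Bank 4 receives 6.34·0.9420^3 and lends 6.34·0.9420^4 ≈ 4.9922 billion.

₹4.992 billion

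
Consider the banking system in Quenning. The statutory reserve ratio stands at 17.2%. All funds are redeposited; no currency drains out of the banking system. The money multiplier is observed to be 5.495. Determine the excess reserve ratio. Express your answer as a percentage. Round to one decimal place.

1.0%

Using m = 5.495. Since m = (1 + c)/(c + rr + e), the denominator satisfies c + rr + e = (1 + c)/m = (1 + 0) / 5.495 ≈ 0.181984.
With c = 0 and rr = 0.172, the excess reserve ratio is 0.181984 − 0 − 0.172 = 0.009984.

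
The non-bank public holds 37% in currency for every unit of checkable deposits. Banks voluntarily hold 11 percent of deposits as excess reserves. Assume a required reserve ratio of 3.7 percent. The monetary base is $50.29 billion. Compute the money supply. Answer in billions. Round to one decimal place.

The money multiplier is m = (1 + c) / (rr + e + c) = (1 + 0.37) / (0.037 + 0.11 + 0.37) ≈ 2.6499.
So M = m × MB = 2.6499 × 50.29 ≈ 133.2635 billion.

$133.3 billion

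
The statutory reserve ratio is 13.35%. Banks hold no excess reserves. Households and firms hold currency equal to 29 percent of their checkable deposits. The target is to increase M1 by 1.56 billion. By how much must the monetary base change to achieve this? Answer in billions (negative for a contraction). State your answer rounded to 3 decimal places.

The money multiplier is m = (1 + c) / (rr + c) = (1 + 0.29) / (0.1335 + 0.29) ≈ 3.04604.
ΔMB = ΔM / m = (+1.56) / 3.04604 ≈ 0.5121 billion.

0.512 billion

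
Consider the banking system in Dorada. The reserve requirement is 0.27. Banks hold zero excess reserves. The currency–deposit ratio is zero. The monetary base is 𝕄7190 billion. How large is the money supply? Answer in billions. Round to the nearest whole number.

With no currency drain or excess reserves, the money multiplier is m = 1/rr = 1/0.27 ≈ 3.70370.
Money supply M = m × MB = 3.70370 × 7190 = 26629.603 billion.

𝕄26630 billion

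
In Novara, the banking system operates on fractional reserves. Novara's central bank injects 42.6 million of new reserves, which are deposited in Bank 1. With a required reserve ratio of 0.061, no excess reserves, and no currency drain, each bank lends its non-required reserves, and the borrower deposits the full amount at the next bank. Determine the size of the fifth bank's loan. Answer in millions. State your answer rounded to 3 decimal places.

Each bank lends a fraction (1 − rr) = 0.9390 of the deposit it receives, so Bank 5 receives 42.6·0.9390^4 and lends 42.6·0.9390^5 ≈ 31.0984 million.

31.098 million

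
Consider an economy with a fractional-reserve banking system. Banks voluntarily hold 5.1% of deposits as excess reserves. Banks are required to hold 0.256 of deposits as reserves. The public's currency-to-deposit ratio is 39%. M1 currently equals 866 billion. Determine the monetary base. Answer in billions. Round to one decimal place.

434.2 billion

The money multiplier is m = (1 + c) / (rr + e + c) = (1 + 0.39) / (0.256 + 0.051 + 0.39) ≈ 1.99426.
MB = M / m = 866 / 1.99426 ≈ 434.2463 billion.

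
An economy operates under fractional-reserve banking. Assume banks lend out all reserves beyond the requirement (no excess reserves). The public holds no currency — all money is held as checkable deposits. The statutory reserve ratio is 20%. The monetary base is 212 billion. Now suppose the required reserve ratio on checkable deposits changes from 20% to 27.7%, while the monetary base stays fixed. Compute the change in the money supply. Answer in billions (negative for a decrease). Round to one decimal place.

Initially m₁ = 1 / (0.2) = 5, so M₁ = 5 × 212 = 1060 billion.
After the change m₂ = 1 / (0.277) ≈ 3.61011, so M₂ = 3.61011 × 212 ≈ 765.3433 billion.
ΔM = M₂ − M₁ = 765.3433 − 1060 = -294.6567 billion.

-294.7 billion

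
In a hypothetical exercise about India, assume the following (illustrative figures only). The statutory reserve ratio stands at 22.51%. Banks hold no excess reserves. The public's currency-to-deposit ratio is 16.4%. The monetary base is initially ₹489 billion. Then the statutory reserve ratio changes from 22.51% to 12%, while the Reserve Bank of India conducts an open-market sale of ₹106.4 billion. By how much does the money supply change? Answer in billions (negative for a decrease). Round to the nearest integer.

Before: m₁ = (1 + 0.164) / (0.2251 + 0.164) ≈ 2.9915, MB₁ = 489, so M₁ = 2.9915 × 489 = 1462.8435 billion.
After: m₂ = (1 + 0.164) / (0.12 + 0.164) ≈ 4.0986, MB₂ = 489 − 106.4 = 382.6, so M₂ = 4.0986 × 382.6 ≈ 1568.1244 billion.
ΔM = M₂ − M₁ = 1568.1244 − 1462.8435 = 105.2809 billion.

₹105 billion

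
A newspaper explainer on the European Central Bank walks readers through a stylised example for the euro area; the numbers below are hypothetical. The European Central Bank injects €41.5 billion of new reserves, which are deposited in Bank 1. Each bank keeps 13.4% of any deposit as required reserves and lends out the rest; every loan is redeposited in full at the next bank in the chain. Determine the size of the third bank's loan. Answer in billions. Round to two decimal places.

€26.95 billion

Each bank lends a fraction (1 − rr) = 0.8660 of the deposit it receives, so Bank 3 receives 41.5·0.8660^2 and lends 41.5·0.8660^3 ≈ 26.9527 billion.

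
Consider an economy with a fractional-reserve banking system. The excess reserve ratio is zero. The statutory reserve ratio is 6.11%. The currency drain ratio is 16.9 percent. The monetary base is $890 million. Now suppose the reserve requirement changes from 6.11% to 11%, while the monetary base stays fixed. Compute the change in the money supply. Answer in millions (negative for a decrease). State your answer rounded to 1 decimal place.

-792.5 million

Initially m₁ = (1 + 0.169) / (0.0611 + 0.169) ≈ 5.08040, so M₁ = 5.08040 × 890 = 4521.556 million.
After the change m₂ = (1 + 0.169) / (0.11 + 0.169) ≈ 4.18996, so M₂ = 4.18996 × 890 = 3729.0644 million.
ΔM = M₂ − M₁ = 3729.0644 − 4521.556 = -792.4916 million.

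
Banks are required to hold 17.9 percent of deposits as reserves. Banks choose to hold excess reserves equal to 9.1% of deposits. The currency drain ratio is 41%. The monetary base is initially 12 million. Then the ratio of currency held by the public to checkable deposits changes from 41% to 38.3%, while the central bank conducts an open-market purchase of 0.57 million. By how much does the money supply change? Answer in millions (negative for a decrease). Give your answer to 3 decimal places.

1.740 million

Before: m₁ = (1 + 0.41) / (0.179 + 0.091 + 0.41) ≈ 2.073529, MB₁ = 12, so M₁ = 2.073529 × 12 ≈ 24.8823 million.
After: m₂ = (1 + 0.383) / (0.179 + 0.091 + 0.383) ≈ 2.117917, MB₂ = 12 + 0.57 = 12.57, so M₂ = 2.117917 × 12.57 ≈ 26.6222 million.
ΔM = M₂ − M₁ = 26.6222 − 24.8823 = 1.7399 million.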